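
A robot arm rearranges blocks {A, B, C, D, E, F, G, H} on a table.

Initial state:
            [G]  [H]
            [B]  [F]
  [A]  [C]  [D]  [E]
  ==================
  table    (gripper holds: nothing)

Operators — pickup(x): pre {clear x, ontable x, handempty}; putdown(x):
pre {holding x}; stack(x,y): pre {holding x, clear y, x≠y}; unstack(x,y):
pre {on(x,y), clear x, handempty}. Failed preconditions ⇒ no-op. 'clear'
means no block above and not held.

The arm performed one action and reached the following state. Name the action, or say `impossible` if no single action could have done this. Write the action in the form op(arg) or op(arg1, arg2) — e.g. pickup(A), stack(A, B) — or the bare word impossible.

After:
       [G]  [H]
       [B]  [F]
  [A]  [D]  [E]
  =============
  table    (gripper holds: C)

target: towers=[A; D/B/G; E/F/H] holding=C
     unstack(G, B) → towers=[A; C; D/B; E/F/H] holding=G
         pickup(A) → towers=[C; D/B/G; E/F/H] holding=A
     unstack(H, F) → towers=[A; C; D/B/G; E/F] holding=H
         pickup(C) → towers=[A; D/B/G; E/F/H] holding=C  ← match

pickup(C)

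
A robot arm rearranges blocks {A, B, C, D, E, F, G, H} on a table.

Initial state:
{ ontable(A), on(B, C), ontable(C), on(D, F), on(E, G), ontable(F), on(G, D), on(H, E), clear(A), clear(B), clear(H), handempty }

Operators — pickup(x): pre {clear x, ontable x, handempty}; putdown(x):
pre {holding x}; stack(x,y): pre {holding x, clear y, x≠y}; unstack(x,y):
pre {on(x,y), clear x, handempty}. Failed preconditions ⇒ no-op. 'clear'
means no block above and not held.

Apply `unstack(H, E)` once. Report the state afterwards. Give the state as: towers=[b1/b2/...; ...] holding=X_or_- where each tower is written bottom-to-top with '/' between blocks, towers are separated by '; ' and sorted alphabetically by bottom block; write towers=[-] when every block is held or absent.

before: towers=[A; C/B; F/D/G/E/H] holding=-
pre[unstack(H, E)]: on(H,E) ✓, clear(H) ✓, handempty ✓
all met → apply unstack(H, E)
after:  towers=[A; C/B; F/D/G/E] holding=H

towers=[A; C/B; F/D/G/E] holding=H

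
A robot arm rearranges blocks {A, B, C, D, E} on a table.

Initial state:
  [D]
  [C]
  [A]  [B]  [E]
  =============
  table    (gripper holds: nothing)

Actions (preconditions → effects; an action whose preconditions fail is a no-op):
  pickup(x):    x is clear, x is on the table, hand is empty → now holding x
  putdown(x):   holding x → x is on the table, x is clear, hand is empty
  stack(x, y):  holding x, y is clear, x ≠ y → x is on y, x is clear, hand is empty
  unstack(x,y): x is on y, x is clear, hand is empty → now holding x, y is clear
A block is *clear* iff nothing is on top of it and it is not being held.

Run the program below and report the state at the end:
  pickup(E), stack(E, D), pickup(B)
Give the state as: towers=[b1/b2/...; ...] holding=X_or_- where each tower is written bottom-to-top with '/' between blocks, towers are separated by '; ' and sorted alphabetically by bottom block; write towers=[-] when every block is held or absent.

towers=[A/C/D/E] holding=B

step 1 (pickup(E)): towers=[A/C/D; B] holding=E
step 2 (stack(E, D)): towers=[A/C/D/E; B] holding=-
step 3 (pickup(B)): towers=[A/C/D/E] holding=B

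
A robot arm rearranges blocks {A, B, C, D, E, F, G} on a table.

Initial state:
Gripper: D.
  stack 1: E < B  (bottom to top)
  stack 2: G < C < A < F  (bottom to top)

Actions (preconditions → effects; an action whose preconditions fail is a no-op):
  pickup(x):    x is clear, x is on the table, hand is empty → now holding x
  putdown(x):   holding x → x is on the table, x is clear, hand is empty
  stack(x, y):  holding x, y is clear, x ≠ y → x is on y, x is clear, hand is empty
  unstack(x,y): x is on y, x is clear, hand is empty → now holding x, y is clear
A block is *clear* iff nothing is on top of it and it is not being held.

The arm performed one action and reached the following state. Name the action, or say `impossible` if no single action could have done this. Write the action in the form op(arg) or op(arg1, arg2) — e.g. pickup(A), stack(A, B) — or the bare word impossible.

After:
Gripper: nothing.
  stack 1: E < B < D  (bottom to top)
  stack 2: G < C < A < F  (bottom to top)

target: towers=[E/B/D; G/C/A/F] holding=-
        putdown(D) → towers=[D; E/B; G/C/A/F] holding=-
       stack(D, B) → towers=[E/B/D; G/C/A/F] holding=-  ← match
       stack(D, F) → towers=[E/B; G/C/A/F/D] holding=-

stack(D, B)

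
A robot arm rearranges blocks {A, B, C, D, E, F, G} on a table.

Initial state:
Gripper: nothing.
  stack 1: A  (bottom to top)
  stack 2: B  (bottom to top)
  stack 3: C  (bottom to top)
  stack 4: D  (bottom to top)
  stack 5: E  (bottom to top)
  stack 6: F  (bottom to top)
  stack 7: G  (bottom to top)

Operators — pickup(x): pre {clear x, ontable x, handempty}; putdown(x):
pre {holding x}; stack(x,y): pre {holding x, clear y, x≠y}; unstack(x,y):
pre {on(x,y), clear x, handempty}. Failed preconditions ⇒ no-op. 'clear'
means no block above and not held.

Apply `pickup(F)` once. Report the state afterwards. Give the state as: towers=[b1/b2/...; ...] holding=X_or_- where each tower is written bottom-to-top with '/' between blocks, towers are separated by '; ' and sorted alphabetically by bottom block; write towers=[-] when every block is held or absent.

before: towers=[A; B; C; D; E; F; G] holding=-
pre[pickup(F)]: clear(F) ok, ontable(F) ok, handempty ok
all met → apply pickup(F)
after:  towers=[A; B; C; D; E; G] holding=F

towers=[A; B; C; D; E; G] holding=F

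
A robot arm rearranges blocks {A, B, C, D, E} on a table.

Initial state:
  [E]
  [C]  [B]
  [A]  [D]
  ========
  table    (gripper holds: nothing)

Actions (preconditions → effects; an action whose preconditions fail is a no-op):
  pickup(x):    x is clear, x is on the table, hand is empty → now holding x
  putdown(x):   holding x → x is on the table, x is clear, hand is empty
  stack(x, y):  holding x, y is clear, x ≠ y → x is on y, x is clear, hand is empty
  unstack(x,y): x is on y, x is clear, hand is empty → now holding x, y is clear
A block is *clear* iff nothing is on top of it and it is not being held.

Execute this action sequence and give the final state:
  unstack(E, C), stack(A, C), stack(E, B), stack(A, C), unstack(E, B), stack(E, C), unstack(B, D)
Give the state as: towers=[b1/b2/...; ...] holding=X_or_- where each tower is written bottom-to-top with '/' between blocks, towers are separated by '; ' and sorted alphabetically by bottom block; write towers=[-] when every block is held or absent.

towers=[A/C/E; D] holding=B

step 1 (unstack(E, C)): towers=[A/C; D/B] holding=E
step 2 (stack(A, C)) [no-op]: towers=[A/C; D/B] holding=E
step 3 (stack(E, B)): towers=[A/C; D/B/E] holding=-
step 4 (stack(A, C)) [no-op]: towers=[A/C; D/B/E] holding=-
step 5 (unstack(E, B)): towers=[A/C; D/B] holding=E
step 6 (stack(E, C)): towers=[A/C/E; D/B] holding=-
step 7 (unstack(B, D)): towers=[A/C/E; D] holding=B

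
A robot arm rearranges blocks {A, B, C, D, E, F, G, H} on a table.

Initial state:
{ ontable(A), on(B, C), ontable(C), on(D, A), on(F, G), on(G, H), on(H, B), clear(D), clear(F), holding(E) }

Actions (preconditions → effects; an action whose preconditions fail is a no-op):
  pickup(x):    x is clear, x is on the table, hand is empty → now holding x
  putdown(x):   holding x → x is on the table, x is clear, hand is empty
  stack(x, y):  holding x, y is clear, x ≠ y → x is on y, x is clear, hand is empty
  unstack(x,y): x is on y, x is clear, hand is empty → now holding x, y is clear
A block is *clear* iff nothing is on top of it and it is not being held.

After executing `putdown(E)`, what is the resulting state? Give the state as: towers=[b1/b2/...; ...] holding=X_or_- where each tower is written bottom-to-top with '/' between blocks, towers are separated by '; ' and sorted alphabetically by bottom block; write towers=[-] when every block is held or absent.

towers=[A/D; C/B/H/G/F; E] holding=-

before: towers=[A/D; C/B/H/G/F] holding=E
pre[putdown(E)]: holding(E) yes
all met → apply putdown(E)
after:  towers=[A/D; C/B/H/G/F; E] holding=-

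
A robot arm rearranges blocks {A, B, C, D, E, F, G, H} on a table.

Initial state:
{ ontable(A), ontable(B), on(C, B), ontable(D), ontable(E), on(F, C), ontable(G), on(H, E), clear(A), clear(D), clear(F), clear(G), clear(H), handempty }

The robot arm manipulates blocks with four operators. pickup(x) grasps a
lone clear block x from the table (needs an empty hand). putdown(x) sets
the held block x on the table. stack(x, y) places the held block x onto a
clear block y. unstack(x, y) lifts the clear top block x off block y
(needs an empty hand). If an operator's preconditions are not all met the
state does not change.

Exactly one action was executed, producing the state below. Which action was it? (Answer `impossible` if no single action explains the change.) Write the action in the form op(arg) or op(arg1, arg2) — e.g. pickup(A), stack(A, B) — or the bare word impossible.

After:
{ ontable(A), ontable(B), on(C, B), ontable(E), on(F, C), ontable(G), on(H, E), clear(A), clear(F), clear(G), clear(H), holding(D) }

pickup(D)

target: towers=[A; B/C/F; E/H; G] holding=D
         pickup(G) → towers=[A; B/C/F; D; E/H] holding=G
         pickup(A) → towers=[B/C/F; D; E/H; G] holding=A
     unstack(H, E) → towers=[A; B/C/F; D; E; G] holding=H
     unstack(F, C) → towers=[A; B/C; D; E/H; G] holding=F
         pickup(D) → towers=[A; B/C/F; E/H; G] holding=D  ← match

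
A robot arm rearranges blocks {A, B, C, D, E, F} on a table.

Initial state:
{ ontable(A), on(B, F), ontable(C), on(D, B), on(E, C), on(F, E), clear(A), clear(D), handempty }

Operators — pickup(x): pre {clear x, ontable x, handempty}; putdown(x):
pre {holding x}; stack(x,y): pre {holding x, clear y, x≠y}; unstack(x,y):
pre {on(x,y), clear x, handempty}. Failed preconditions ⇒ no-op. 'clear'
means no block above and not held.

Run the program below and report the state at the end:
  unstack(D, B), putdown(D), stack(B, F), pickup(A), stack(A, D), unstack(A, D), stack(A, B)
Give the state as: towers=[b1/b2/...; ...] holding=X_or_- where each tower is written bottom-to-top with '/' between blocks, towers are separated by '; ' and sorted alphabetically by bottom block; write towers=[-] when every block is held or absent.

step 1 (unstack(D, B)): towers=[A; C/E/F/B] holding=D
step 2 (putdown(D)): towers=[A; C/E/F/B; D] holding=-
step 3 (stack(B, F)) [no-op]: towers=[A; C/E/F/B; D] holding=-
step 4 (pickup(A)): towers=[C/E/F/B; D] holding=A
step 5 (stack(A, D)): towers=[C/E/F/B; D/A] holding=-
step 6 (unstack(A, D)): towers=[C/E/F/B; D] holding=A
step 7 (stack(A, B)): towers=[C/E/F/B/A; D] holding=-

towers=[C/E/F/B/A; D] holding=-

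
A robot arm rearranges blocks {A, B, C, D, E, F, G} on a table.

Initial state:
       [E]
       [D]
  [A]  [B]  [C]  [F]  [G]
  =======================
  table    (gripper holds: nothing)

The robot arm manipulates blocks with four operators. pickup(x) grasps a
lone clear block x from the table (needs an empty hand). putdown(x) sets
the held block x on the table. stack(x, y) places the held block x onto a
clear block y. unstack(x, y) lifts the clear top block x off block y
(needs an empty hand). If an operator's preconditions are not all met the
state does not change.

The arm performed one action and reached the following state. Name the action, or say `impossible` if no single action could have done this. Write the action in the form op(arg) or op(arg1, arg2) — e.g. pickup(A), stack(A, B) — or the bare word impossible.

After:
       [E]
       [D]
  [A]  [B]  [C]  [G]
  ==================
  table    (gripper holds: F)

pickup(F)

target: towers=[A; B/D/E; C; G] holding=F
         pickup(F) → towers=[A; B/D/E; C; G] holding=F  ← match
         pickup(G) → towers=[A; B/D/E; C; F] holding=G
         pickup(A) → towers=[B/D/E; C; F; G] holding=A
     unstack(E, D) → towers=[A; B/D; C; F; G] holding=E
         pickup(C) → towers=[A; B/D/E; F; G] holding=C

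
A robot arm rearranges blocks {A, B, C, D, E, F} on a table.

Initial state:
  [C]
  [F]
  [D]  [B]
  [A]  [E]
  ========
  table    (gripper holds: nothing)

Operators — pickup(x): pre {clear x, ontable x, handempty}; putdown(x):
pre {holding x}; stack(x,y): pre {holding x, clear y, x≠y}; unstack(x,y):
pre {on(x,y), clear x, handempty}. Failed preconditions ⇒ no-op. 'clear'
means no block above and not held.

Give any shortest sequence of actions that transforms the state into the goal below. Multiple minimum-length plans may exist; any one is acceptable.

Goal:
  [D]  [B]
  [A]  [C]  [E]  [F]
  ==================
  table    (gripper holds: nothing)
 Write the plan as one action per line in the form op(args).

unstack(C, F)
putdown(C)
unstack(B, E)
stack(B, C)
unstack(F, D)
putdown(F)

step 1 (unstack(C, F)): towers=[A/D/F; E/B] holding=C
step 2 (putdown(C)): towers=[A/D/F; C; E/B] holding=-
step 3 (unstack(B, E)): towers=[A/D/F; C; E] holding=B
step 4 (stack(B, C)): towers=[A/D/F; C/B; E] holding=-
step 5 (unstack(F, D)): towers=[A/D; C/B; E] holding=F
step 6 (putdown(F)): towers=[A/D; C/B; E; F] holding=-
goal check: towers=[A/D; C/B; E; F] holding=- — reached (length 6, optimal by BFS)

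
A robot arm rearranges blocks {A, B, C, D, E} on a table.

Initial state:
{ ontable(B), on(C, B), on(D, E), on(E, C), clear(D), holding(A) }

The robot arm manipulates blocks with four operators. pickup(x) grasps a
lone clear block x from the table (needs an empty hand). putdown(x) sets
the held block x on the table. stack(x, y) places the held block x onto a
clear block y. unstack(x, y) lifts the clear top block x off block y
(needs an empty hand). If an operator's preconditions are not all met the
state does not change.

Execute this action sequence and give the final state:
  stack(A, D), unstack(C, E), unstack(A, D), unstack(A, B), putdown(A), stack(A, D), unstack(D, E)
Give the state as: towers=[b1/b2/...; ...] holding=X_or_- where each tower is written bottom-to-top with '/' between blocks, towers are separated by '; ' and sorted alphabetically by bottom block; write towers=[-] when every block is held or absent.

towers=[A; B/C/E] holding=D

step 1 (stack(A, D)): towers=[B/C/E/D/A] holding=-
step 2 (unstack(C, E)) [no-op]: towers=[B/C/E/D/A] holding=-
step 3 (unstack(A, D)): towers=[B/C/E/D] holding=A
step 4 (unstack(A, B)) [no-op]: towers=[B/C/E/D] holding=A
step 5 (putdown(A)): towers=[A; B/C/E/D] holding=-
step 6 (stack(A, D)) [no-op]: towers=[A; B/C/E/D] holding=-
step 7 (unstack(D, E)): towers=[A; B/C/E] holding=D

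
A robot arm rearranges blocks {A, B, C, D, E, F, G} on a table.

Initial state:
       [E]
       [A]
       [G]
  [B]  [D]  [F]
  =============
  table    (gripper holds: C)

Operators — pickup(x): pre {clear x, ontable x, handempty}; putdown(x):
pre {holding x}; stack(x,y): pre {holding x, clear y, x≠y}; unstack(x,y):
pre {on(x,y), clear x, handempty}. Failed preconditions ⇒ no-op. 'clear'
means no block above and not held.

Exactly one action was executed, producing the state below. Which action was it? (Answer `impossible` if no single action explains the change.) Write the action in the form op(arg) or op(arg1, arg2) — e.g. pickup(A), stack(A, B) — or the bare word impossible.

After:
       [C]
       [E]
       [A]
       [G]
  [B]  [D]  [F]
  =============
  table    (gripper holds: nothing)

stack(C, E)

target: towers=[B; D/G/A/E/C; F] holding=-
        putdown(C) → towers=[B; C; D/G/A/E; F] holding=-
       stack(C, B) → towers=[B/C; D/G/A/E; F] holding=-
       stack(C, F) → towers=[B; D/G/A/E; F/C] holding=-
       stack(C, E) → towers=[B; D/G/A/E/C; F] holding=-  ← match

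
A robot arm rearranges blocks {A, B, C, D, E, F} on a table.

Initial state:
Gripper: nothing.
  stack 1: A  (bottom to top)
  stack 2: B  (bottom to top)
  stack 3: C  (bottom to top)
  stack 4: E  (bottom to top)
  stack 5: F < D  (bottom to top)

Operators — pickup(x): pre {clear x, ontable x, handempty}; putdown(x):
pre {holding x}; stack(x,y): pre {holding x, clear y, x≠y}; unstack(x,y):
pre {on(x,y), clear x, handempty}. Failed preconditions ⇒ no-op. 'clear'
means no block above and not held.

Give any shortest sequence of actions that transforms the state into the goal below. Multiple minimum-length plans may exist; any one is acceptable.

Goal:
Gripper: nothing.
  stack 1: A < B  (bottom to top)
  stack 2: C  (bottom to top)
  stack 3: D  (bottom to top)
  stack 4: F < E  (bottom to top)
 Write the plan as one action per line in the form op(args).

step 1 (pickup(B)): towers=[A; C; E; F/D] holding=B
step 2 (stack(B, A)): towers=[A/B; C; E; F/D] holding=-
step 3 (unstack(D, F)): towers=[A/B; C; E; F] holding=D
step 4 (putdown(D)): towers=[A/B; C; D; E; F] holding=-
step 5 (pickup(E)): towers=[A/B; C; D; F] holding=E
step 6 (stack(E, F)): towers=[A/B; C; D; F/E] holding=-
goal check: towers=[A/B; C; D; F/E] holding=- — reached (length 6, optimal by BFS)

pickup(B)
stack(B, A)
unstack(D, F)
putdown(D)
pickup(E)
stack(E, F)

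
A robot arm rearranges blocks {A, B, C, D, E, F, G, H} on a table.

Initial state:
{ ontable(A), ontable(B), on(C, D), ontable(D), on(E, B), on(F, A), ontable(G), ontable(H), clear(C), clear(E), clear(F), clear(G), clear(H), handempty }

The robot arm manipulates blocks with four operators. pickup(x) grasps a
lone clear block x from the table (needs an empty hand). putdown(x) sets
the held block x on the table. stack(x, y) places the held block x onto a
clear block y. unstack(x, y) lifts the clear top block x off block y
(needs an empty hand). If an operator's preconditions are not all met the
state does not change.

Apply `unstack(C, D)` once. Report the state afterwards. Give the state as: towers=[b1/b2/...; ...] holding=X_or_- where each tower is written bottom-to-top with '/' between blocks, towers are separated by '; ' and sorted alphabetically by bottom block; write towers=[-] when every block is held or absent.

towers=[A/F; B/E; D; G; H] holding=C

before: towers=[A/F; B/E; D/C; G; H] holding=-
pre[unstack(C, D)]: on(C,D) ok, clear(C) ok, handempty ok
all met → apply unstack(C, D)
after:  towers=[A/F; B/E; D; G; H] holding=C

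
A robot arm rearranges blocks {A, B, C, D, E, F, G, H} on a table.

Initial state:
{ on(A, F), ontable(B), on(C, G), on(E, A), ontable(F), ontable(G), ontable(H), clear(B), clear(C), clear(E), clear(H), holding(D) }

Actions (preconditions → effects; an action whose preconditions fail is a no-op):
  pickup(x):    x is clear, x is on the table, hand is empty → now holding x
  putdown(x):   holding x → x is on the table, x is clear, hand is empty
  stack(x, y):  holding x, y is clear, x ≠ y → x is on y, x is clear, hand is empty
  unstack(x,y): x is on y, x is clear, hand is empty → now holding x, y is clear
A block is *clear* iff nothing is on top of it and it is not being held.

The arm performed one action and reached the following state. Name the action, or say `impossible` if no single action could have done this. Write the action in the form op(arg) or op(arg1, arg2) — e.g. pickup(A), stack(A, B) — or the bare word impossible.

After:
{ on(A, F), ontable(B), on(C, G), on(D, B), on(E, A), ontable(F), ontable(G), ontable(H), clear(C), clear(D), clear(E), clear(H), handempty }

stack(D, B)

target: towers=[B/D; F/A/E; G/C; H] holding=-
        putdown(D) → towers=[B; D; F/A/E; G/C; H] holding=-
       stack(D, E) → towers=[B; F/A/E/D; G/C; H] holding=-
       stack(D, H) → towers=[B; F/A/E; G/C; H/D] holding=-
       stack(D, B) → towers=[B/D; F/A/E; G/C; H] holding=-  ← match
       stack(D, C) → towers=[B; F/A/E; G/C/D; H] holding=-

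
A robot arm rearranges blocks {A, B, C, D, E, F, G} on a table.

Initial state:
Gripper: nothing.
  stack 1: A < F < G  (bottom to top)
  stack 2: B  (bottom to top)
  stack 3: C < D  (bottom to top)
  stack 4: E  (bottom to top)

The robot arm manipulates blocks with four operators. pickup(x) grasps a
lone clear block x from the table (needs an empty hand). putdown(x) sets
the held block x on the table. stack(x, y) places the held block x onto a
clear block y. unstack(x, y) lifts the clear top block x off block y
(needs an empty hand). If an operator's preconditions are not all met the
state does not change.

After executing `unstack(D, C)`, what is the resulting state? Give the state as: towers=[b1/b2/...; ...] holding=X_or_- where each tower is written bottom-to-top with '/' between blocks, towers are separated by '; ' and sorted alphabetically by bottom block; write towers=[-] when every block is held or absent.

before: towers=[A/F/G; B; C/D; E] holding=-
pre[unstack(D, C)]: on(D,C) ✓, clear(D) ✓, handempty ✓
all met → apply unstack(D, C)
after:  towers=[A/F/G; B; C; E] holding=D

towers=[A/F/G; B; C; E] holding=D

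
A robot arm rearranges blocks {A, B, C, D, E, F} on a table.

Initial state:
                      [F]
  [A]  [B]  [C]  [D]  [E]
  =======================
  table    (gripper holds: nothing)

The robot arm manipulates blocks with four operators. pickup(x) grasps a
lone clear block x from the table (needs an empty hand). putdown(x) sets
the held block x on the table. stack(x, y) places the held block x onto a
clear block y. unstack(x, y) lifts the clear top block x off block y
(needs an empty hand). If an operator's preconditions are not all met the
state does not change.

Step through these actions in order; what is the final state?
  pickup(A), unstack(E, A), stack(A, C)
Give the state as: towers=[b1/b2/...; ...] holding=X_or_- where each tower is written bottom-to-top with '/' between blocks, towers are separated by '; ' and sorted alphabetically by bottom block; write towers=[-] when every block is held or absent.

towers=[B; C/A; D; E/F] holding=-

step 1 (pickup(A)): towers=[B; C; D; E/F] holding=A
step 2 (unstack(E, A)) [no-op]: towers=[B; C; D; E/F] holding=A
step 3 (stack(A, C)): towers=[B; C/A; D; E/F] holding=-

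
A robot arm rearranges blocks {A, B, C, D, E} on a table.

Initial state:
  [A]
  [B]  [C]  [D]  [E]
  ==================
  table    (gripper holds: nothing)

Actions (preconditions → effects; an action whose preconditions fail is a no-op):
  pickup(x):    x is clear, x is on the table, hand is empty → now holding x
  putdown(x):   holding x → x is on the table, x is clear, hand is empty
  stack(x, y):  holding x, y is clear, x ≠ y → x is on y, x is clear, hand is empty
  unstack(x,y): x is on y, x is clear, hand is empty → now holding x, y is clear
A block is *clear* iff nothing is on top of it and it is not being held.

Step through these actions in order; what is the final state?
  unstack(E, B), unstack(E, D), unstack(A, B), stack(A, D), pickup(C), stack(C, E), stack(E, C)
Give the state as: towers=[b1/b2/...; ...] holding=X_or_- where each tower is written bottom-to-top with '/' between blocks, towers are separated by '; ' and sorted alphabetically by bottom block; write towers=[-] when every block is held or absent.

step 1 (unstack(E, B)) [no-op]: towers=[B/A; C; D; E] holding=-
step 2 (unstack(E, D)) [no-op]: towers=[B/A; C; D; E] holding=-
step 3 (unstack(A, B)): towers=[B; C; D; E] holding=A
step 4 (stack(A, D)): towers=[B; C; D/A; E] holding=-
step 5 (pickup(C)): towers=[B; D/A; E] holding=C
step 6 (stack(C, E)): towers=[B; D/A; E/C] holding=-
step 7 (stack(E, C)) [no-op]: towers=[B; D/A; E/C] holding=-

towers=[B; D/A; E/C] holding=-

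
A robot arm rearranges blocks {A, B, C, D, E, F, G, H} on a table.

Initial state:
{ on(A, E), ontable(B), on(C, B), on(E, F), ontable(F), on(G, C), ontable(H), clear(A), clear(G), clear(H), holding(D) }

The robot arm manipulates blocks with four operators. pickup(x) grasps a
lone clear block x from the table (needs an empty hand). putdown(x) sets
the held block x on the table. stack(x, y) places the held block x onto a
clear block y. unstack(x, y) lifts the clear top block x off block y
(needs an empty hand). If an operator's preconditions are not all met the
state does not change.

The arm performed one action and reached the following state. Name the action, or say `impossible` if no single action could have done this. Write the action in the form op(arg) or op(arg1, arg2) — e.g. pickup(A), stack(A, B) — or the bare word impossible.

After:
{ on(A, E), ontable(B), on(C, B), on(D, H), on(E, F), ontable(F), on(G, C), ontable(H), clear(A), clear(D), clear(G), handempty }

target: towers=[B/C/G; F/E/A; H/D] holding=-
        putdown(D) → towers=[B/C/G; D; F/E/A; H] holding=-
       stack(D, G) → towers=[B/C/G/D; F/E/A; H] holding=-
       stack(D, A) → towers=[B/C/G; F/E/A/D; H] holding=-
       stack(D, H) → towers=[B/C/G; F/E/A; H/D] holding=-  ← match

stack(D, H)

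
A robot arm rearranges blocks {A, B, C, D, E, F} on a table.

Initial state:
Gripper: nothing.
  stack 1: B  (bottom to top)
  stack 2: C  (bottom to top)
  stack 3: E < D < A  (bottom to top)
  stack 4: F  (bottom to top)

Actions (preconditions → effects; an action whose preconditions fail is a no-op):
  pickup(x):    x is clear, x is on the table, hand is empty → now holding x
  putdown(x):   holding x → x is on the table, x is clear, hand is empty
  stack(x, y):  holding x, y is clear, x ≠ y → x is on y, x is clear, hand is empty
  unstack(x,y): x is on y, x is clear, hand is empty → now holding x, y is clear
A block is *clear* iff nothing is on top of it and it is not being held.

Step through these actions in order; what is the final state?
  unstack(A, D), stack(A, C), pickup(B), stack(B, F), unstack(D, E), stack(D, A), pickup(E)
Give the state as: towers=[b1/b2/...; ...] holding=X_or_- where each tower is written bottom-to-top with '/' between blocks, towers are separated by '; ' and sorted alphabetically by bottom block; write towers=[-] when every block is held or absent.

towers=[C/A/D; F/B] holding=E

step 1 (unstack(A, D)): towers=[B; C; E/D; F] holding=A
step 2 (stack(A, C)): towers=[B; C/A; E/D; F] holding=-
step 3 (pickup(B)): towers=[C/A; E/D; F] holding=B
step 4 (stack(B, F)): towers=[C/A; E/D; F/B] holding=-
step 5 (unstack(D, E)): towers=[C/A; E; F/B] holding=D
step 6 (stack(D, A)): towers=[C/A/D; E; F/B] holding=-
step 7 (pickup(E)): towers=[C/A/D; F/B] holding=E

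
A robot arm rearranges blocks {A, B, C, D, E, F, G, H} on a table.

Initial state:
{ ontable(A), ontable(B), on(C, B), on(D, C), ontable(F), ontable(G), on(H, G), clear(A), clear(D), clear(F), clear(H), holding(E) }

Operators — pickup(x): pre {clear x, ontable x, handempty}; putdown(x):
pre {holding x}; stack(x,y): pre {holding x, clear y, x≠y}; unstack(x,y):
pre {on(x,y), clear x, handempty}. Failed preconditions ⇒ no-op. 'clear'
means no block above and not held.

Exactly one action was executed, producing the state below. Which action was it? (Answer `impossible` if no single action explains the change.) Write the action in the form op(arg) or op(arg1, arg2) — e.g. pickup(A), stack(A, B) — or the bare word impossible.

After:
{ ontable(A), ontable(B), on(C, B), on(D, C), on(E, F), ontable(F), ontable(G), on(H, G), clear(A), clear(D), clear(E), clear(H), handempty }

stack(E, F)

target: towers=[A; B/C/D; F/E; G/H] holding=-
        putdown(E) → towers=[A; B/C/D; E; F; G/H] holding=-
       stack(E, A) → towers=[A/E; B/C/D; F; G/H] holding=-
       stack(E, H) → towers=[A; B/C/D; F; G/H/E] holding=-
       stack(E, F) → towers=[A; B/C/D; F/E; G/H] holding=-  ← match
       stack(E, D) → towers=[A; B/C/D/E; F; G/H] holding=-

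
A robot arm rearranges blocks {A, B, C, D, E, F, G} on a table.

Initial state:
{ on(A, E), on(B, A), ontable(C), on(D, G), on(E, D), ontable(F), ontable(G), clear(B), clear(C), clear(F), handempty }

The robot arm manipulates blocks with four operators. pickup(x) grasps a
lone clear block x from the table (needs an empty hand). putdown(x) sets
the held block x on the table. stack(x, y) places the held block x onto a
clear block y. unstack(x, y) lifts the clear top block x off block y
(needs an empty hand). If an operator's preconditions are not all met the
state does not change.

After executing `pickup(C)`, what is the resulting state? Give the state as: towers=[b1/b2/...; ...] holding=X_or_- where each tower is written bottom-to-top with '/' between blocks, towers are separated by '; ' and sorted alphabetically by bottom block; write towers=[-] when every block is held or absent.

before: towers=[C; F; G/D/E/A/B] holding=-
pre[pickup(C)]: clear(C) ✓, ontable(C) ✓, handempty ✓
all met → apply pickup(C)
after:  towers=[F; G/D/E/A/B] holding=C

towers=[F; G/D/E/A/B] holding=C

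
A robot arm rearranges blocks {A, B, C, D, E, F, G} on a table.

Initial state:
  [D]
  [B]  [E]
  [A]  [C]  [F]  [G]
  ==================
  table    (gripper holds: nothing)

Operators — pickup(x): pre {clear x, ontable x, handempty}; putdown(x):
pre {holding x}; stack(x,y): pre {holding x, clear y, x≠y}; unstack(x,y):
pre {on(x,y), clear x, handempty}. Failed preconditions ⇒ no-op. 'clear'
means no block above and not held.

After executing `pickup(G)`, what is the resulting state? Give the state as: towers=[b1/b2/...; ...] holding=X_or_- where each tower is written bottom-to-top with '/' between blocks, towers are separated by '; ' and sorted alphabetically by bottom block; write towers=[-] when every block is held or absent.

towers=[A/B/D; C/E; F] holding=G

before: towers=[A/B/D; C/E; F; G] holding=-
pre[pickup(G)]: clear(G) ok, ontable(G) ok, handempty ok
all met → apply pickup(G)
after:  towers=[A/B/D; C/E; F] holding=G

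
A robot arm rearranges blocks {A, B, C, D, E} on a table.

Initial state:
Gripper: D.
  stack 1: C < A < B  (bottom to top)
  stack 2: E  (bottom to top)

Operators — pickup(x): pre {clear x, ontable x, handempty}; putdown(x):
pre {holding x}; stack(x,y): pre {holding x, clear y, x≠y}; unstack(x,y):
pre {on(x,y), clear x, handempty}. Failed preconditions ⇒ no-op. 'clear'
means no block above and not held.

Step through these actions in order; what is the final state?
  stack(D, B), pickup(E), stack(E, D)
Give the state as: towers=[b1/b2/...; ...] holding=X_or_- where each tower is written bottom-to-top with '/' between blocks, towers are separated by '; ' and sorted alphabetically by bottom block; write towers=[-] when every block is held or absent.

step 1 (stack(D, B)): towers=[C/A/B/D; E] holding=-
step 2 (pickup(E)): towers=[C/A/B/D] holding=E
step 3 (stack(E, D)): towers=[C/A/B/D/E] holding=-

towers=[C/A/B/D/E] holding=-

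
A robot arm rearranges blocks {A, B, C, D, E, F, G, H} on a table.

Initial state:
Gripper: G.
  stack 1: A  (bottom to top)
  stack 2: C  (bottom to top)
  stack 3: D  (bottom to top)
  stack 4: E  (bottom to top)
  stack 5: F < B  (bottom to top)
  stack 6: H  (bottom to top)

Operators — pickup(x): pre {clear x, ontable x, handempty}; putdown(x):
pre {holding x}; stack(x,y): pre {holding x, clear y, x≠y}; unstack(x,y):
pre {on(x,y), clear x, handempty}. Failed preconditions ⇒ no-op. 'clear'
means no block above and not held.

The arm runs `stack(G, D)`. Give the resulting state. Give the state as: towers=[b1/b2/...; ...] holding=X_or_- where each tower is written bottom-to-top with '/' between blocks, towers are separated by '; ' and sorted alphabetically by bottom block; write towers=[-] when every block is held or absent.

towers=[A; C; D/G; E; F/B; H] holding=-

before: towers=[A; C; D; E; F/B; H] holding=G
pre[stack(G, D)]: holding(G) ✓, clear(D) ✓, G≠D ✓
all met → apply stack(G, D)
after:  towers=[A; C; D/G; E; F/B; H] holding=-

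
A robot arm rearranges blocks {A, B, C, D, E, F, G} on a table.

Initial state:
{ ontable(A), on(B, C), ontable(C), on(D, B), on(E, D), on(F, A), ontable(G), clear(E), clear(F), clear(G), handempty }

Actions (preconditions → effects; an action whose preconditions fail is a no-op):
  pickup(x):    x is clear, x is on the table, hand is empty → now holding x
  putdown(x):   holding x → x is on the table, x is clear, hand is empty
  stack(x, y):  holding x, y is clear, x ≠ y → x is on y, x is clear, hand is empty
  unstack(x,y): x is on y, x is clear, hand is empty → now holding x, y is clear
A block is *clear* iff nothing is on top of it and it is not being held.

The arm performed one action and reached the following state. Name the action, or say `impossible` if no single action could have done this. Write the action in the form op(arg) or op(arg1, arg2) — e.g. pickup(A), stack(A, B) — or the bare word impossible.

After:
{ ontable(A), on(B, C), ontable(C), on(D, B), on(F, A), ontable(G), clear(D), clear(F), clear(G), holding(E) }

target: towers=[A/F; C/B/D; G] holding=E
     unstack(F, A) → towers=[A; C/B/D/E; G] holding=F
         pickup(G) → towers=[A/F; C/B/D/E] holding=G
     unstack(E, D) → towers=[A/F; C/B/D; G] holding=E  ← match

unstack(E, D)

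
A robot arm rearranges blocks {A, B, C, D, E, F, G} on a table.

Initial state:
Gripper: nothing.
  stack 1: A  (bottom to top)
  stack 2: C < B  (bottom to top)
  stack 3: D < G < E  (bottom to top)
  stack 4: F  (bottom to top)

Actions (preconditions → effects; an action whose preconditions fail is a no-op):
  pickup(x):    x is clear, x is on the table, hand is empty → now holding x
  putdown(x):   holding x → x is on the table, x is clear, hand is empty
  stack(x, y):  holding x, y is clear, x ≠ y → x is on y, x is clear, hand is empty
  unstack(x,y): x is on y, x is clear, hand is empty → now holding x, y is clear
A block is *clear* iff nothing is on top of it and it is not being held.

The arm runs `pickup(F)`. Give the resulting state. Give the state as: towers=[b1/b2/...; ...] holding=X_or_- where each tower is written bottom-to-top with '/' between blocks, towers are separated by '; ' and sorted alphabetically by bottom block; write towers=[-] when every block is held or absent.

before: towers=[A; C/B; D/G/E; F] holding=-
pre[pickup(F)]: clear(F) yes, ontable(F) yes, handempty yes
all met → apply pickup(F)
after:  towers=[A; C/B; D/G/E] holding=F

towers=[A; C/B; D/G/E] holding=F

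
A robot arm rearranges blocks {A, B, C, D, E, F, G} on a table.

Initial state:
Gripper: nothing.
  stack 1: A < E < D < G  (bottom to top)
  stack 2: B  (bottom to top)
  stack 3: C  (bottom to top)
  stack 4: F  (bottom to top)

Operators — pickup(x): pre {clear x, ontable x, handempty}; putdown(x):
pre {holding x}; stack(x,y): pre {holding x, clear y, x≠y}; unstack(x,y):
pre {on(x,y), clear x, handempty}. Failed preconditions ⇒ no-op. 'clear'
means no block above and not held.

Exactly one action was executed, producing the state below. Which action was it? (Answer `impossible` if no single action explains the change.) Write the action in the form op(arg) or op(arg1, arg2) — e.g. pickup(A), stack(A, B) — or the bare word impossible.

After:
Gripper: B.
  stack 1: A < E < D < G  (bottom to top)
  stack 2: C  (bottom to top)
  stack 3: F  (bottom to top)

pickup(B)

target: towers=[A/E/D/G; C; F] holding=B
         pickup(B) → towers=[A/E/D/G; C; F] holding=B  ← match
         pickup(F) → towers=[A/E/D/G; B; C] holding=F
     unstack(G, D) → towers=[A/E/D; B; C; F] holding=G
         pickup(C) → towers=[A/E/D/G; B; F] holding=C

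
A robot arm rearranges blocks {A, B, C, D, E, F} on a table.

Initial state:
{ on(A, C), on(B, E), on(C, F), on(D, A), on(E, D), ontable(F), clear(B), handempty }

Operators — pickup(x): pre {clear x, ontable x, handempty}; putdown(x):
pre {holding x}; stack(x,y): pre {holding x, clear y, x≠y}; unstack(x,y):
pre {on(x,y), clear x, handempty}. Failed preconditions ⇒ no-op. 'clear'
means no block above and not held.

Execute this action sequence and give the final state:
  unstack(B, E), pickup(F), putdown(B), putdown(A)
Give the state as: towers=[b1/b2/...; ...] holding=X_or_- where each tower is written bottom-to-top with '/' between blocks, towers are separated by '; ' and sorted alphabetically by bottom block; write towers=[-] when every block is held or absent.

towers=[B; F/C/A/D/E] holding=-

step 1 (unstack(B, E)): towers=[F/C/A/D/E] holding=B
step 2 (pickup(F)) [no-op]: towers=[F/C/A/D/E] holding=B
step 3 (putdown(B)): towers=[B; F/C/A/D/E] holding=-
step 4 (putdown(A)) [no-op]: towers=[B; F/C/A/D/E] holding=-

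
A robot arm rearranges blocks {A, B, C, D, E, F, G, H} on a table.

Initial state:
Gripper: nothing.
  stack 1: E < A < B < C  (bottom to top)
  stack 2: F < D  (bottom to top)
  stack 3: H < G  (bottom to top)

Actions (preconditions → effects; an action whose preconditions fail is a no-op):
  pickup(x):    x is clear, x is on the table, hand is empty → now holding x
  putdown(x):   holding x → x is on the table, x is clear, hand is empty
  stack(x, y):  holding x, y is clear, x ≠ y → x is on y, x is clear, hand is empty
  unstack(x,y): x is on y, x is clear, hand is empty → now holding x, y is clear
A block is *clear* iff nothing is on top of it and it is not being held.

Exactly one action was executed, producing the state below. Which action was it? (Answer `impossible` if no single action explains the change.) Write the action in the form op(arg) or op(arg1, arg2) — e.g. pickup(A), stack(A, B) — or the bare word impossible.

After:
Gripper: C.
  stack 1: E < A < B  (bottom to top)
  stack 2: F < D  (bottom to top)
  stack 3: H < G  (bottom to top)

target: towers=[E/A/B; F/D; H/G] holding=C
     unstack(G, H) → towers=[E/A/B/C; F/D; H] holding=G
     unstack(D, F) → towers=[E/A/B/C; F; H/G] holding=D
     unstack(C, B) → towers=[E/A/B; F/D; H/G] holding=C  ← match

unstack(C, B)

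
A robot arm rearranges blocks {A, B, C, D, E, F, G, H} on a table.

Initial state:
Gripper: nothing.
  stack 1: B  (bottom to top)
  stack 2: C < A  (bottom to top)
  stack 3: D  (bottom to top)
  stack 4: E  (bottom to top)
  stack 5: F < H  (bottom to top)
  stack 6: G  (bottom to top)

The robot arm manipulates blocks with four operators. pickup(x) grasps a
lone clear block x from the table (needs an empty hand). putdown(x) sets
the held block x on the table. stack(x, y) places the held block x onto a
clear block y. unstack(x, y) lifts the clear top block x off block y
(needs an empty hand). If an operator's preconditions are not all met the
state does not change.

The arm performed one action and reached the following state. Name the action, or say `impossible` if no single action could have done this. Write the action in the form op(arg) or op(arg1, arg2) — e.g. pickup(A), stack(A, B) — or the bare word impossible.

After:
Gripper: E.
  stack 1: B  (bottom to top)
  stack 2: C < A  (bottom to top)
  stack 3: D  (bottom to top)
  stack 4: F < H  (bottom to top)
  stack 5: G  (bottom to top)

pickup(E)

target: towers=[B; C/A; D; F/H; G] holding=E
         pickup(G) → towers=[B; C/A; D; E; F/H] holding=G
     unstack(A, C) → towers=[B; C; D; E; F/H; G] holding=A
         pickup(E) → towers=[B; C/A; D; F/H; G] holding=E  ← match
     unstack(H, F) → towers=[B; C/A; D; E; F; G] holding=H
         pickup(B) → towers=[C/A; D; E; F/H; G] holding=B
         pickup(D) → towers=[B; C/A; E; F/H; G] holding=D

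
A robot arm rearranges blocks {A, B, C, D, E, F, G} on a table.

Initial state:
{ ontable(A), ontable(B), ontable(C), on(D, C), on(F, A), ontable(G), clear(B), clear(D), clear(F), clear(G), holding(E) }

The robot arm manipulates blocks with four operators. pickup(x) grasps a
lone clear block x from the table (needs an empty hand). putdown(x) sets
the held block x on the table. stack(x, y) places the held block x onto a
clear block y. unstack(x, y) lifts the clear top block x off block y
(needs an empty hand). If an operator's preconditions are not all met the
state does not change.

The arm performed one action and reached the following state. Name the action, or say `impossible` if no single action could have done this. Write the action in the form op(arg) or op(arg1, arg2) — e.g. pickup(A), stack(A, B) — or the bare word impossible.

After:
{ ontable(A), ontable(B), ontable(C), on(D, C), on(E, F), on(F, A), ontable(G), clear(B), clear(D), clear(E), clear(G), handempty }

stack(E, F)

target: towers=[A/F/E; B; C/D; G] holding=-
        putdown(E) → towers=[A/F; B; C/D; E; G] holding=-
       stack(E, B) → towers=[A/F; B/E; C/D; G] holding=-
       stack(E, F) → towers=[A/F/E; B; C/D; G] holding=-  ← match
       stack(E, G) → towers=[A/F; B; C/D; G/E] holding=-
       stack(E, D) → towers=[A/F; B; C/D/E; G] holding=-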